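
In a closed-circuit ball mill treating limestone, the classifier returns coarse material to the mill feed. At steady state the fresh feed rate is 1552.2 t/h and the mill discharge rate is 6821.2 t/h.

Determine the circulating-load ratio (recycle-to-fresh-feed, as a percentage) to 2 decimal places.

CL = 339.45 %

Steady state: M = F + R.
R = M − F = 6821.2 − 1552.2 = 5269.0 t/h
CL = 100·R/F = 100·5269.0/1552.2 = 339.45 %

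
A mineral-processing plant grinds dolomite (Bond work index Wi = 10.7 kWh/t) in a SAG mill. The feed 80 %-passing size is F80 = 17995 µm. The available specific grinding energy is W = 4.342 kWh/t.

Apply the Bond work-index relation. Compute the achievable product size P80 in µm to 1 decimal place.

W = 10 Wi (1/√P80 − 1/√F80)  [Bond]
P80^(−½) = W/(10 Wi) + F80^(−½)
  = 4.3420/(10·10.7) + 1/√17995 = 0.040579 + 0.007455 = 0.048034
P80 = (1/0.048034)² = 20.8186² = 433.41 µm

P80 = 433.4 µm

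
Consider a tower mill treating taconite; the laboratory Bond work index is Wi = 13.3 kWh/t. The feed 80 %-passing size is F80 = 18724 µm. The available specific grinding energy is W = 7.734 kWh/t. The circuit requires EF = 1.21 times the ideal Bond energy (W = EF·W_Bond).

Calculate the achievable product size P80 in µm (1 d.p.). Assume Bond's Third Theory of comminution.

Bond:  W = 10 Wi (1/√P − 1/√F)
W_Bond = W / EF = 7.734 / 1.21 = 6.3917 kWh/t
1/√P80 = 1/√F80 + W_Bond/(10·Wi)
  = 6.3917/(10·13.3) + 1/√18724 = 0.048058 + 0.007308 = 0.055366
P80 = (1/0.055366)² = 18.0616² = 326.22 µm

P80 = 326.2 µm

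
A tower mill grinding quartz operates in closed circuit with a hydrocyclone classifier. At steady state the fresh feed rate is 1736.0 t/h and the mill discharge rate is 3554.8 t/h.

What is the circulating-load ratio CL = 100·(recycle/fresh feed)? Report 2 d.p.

CL = 104.77 %

Mill node: discharge = fresh + recycle.
R = M − F = 3554.8 − 1736.0 = 1818.8 t/h
CL = 100·R/F = 100·1818.8/1736.0 = 104.77 %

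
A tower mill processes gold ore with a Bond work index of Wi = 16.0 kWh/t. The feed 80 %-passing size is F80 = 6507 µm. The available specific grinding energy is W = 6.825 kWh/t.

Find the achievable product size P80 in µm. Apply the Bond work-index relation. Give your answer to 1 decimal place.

P80 = 329.9 µm

W = 10 Wi / √P80 − 10 Wi / √F80
1/√P80 = 1/√F80 + W/(10·Wi)
  = 6.8250/(10·16.0) + 1/√6507 = 0.042656 + 0.012397 = 0.055053
P80 = (1/0.055053)² = 18.1643² = 329.94 µm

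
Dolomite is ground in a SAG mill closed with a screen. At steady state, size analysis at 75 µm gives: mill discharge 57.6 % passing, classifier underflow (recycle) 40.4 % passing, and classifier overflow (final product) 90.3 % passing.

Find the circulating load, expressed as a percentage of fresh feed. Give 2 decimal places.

CL = 190.12 %

Two-product formula at 75 µm:
(1+r)·d = r·u + o ⇒ r = (o−d)/(d−u)
r = (90.3 − 57.6)/(57.6 − 40.4) = 32.7/17.2 = 1.9012
CL = 100·r = 190.12 %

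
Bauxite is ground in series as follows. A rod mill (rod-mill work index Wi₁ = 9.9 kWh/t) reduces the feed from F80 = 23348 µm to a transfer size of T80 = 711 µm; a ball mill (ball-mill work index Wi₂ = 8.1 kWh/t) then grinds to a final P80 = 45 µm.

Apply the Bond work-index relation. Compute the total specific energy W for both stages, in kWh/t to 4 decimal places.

W = 10 Wi / √P80 − 10 Wi / √F80
Stage 1 (23348→711 µm, Wi₁=9.9): W₁ = 10·9.9·(0.037503 − 0.006544) = 3.0649 kWh/t
Stage 2 (711→45 µm, Wi₂=8.1): W₂ = 10·8.1·(0.149071 − 0.037503) = 9.0370 kWh/t
W = W₁ + W₂ = 3.0649 + 9.0370 = 12.1019 kWh/t

W = 12.1019 kWh/t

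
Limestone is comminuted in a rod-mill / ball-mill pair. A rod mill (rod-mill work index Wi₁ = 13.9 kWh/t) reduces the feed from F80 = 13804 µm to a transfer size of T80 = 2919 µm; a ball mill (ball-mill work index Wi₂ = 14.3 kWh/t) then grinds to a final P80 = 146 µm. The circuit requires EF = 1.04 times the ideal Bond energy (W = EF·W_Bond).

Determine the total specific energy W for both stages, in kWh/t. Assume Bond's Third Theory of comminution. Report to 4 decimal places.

W = 11.0008 kWh/t

W = 10 Wi (1/√P80 − 1/√F80)  [Bond]
Stage 1 (13804→2919 µm, Wi₁=13.9): W₁ = 10·13.9·(0.018509 − 0.008511) = 1.3897 kWh/t
Stage 2 (2919→146 µm, Wi₂=14.3): W₂ = 10·14.3·(0.082761 − 0.018509) = 9.1880 kWh/t
W = W₁ + W₂ = 1.3897 + 9.1880 = 10.5777 kWh/t
Apply correction: 10.5777 × 1.04 = 11.0008 kWh/t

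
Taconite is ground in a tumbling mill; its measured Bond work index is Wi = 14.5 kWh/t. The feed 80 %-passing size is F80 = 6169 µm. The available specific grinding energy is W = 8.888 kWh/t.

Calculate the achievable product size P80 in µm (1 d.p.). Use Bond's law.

P80 = 182.5 µm

Bond: W = 10·Wi·(1/√P80 − 1/√F80)
P80^(−½) = W/(10 Wi) + F80^(−½)
  = 8.8880/(10·14.5) + 1/√6169 = 0.061297 + 0.012732 = 0.074028
P80 = (1/0.074028)² = 13.5083² = 182.47 µm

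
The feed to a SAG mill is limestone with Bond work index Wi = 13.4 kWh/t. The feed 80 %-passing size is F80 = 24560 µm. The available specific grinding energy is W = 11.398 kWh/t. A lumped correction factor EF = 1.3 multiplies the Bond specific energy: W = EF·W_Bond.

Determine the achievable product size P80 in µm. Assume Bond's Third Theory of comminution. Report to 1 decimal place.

P80 = 193.9 µm

Bond: W = 10·Wi·(1/√P80 − 1/√F80)
W_Bond = W / EF = 11.398 / 1.3 = 8.7677 kWh/t
⇒ 1/√P80 = W_Bond/(10 Wi) + 1/√F80
  = 8.7677/(10·13.4) + 1/√24560 = 0.065431 + 0.006381 = 0.071811
P80 = (1/0.071811)² = 13.9253² = 193.92 µm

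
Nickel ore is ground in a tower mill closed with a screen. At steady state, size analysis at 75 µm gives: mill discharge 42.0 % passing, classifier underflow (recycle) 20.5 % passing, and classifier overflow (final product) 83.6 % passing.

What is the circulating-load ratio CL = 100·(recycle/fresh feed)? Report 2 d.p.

CL = 193.49 %

Classifier node, passing 75 µm:
d + r·d = r·u + o → r(d−u) = o−d
r = (83.6 − 42.0)/(42.0 − 20.5) = 41.6/21.5 = 1.9349
CL = 100·r = 193.49 %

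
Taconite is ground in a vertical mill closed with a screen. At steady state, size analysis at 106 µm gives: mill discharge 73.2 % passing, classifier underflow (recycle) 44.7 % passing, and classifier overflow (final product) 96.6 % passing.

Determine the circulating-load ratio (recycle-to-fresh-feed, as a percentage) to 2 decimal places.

Let r = R/F. Size balance at 106 µm:
(1+r)d = ru + o → r = (o−d)/(d−u)
r = (96.6 − 73.2)/(73.2 − 44.7) = 23.4/28.5 = 0.8211
CL = 100·r = 82.11 %

CL = 82.11 %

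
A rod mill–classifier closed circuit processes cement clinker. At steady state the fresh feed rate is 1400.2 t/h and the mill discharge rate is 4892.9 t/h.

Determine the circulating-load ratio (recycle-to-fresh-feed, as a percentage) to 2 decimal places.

CL = 249.44 %

M = F + R at steady state, so:
R = M − F = 4892.9 − 1400.2 = 3492.7 t/h
CL = 100·R/F = 100·3492.7/1400.2 = 249.44 %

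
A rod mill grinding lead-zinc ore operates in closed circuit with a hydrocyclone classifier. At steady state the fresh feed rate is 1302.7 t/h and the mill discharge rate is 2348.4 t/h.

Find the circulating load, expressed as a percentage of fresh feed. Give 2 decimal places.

CL = 80.27 %

M = F + R at steady state, so:
R = M − F = 2348.4 − 1302.7 = 1045.7 t/h
CL = 100·R/F = 100·1045.7/1302.7 = 80.27 %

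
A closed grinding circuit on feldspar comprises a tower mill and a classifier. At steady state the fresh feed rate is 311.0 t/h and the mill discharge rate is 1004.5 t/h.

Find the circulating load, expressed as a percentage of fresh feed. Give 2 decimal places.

CL = 222.99 %

Steady state: M = F + R.
R = M − F = 1004.5 − 311.0 = 693.5 t/h
CL = 100·R/F = 100·693.5/311.0 = 222.99 %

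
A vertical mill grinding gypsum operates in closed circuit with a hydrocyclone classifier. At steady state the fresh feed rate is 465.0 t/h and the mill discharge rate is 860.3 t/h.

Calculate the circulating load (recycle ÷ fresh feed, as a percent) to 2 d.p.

CL = 85.01 %

Discharge = new feed + return, hence
R = M − F = 860.3 − 465.0 = 395.3 t/h
CL = 100·R/F = 100·395.3/465.0 = 85.01 %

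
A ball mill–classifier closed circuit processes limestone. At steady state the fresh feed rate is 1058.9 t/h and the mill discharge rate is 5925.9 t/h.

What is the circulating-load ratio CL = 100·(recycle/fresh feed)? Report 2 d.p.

CL = 459.63 %

Mill node: discharge = fresh + recycle.
R = M − F = 5925.9 − 1058.9 = 4867.0 t/h
CL = 100·R/F = 100·4867.0/1058.9 = 459.63 %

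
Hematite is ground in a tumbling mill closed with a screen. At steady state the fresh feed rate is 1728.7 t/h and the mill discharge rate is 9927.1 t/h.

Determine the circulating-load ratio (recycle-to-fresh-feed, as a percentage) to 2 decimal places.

Mill node: discharge = fresh + recycle.
R = M − F = 9927.1 − 1728.7 = 8198.4 t/h
CL = 100·R/F = 100·8198.4/1728.7 = 474.25 %

CL = 474.25 %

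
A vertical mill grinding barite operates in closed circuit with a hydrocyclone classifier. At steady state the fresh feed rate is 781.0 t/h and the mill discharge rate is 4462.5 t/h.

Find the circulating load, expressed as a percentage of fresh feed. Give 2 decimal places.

CL = 471.38 %

Steady state: M = F + R.
R = M − F = 4462.5 − 781.0 = 3681.5 t/h
CL = 100·R/F = 100·3681.5/781.0 = 471.38 %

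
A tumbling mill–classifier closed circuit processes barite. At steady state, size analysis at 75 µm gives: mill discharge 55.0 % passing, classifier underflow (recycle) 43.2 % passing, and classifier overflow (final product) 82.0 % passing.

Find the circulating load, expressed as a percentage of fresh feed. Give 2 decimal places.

CL = 228.81 %

Balance %-passing 75 µm (r = R/F):
Fd + Rd = Ru + Fo ⇒ R/F = (o−d)/(d−u)
r = (82.0 − 55.0)/(55.0 − 43.2) = 27.0/11.8 = 2.2881
CL = 100·r = 228.81 %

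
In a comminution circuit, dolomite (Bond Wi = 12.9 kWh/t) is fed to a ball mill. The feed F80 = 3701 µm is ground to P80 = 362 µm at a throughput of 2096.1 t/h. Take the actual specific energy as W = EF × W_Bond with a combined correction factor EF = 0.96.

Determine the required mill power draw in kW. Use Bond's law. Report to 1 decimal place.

W_Bond = 10·Wi·(1/√P₈₀ − 1/√F₈₀)
W = 10·12.9·(1/√362 − 1/√3701) = 10·12.9·(0.036121) = 4.6596 kWh/t
Apply correction: 4.6596 × 0.96 = 4.4732 kWh/t
Mill draw = 4.4732 × 2096.1 = 9376.4 kW

P = 9376.4 kW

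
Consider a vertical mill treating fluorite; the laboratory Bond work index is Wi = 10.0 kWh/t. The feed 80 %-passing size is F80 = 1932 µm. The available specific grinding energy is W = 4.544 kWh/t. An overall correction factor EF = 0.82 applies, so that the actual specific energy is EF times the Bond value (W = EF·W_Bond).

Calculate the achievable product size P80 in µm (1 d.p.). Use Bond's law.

P80 = 163.7 µm

W = 10 Wi / √P80 − 10 Wi / √F80
W_Bond = W / EF = 4.544 / 0.82 = 5.5415 kWh/t
P80^(−½) = W_Bond/(10 Wi) + F80^(−½)
  = 5.5415/(10·10.0) + 1/√1932 = 0.055415 + 0.022751 = 0.078165
P80 = (1/0.078165)² = 12.7934² = 163.67 µm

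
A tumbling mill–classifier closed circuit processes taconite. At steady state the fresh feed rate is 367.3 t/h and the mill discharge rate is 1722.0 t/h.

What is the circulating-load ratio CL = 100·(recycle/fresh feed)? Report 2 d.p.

Mill node: discharge = fresh + recycle.
R = M − F = 1722.0 − 367.3 = 1354.7 t/h
CL = 100·R/F = 100·1354.7/367.3 = 368.83 %

CL = 368.83 %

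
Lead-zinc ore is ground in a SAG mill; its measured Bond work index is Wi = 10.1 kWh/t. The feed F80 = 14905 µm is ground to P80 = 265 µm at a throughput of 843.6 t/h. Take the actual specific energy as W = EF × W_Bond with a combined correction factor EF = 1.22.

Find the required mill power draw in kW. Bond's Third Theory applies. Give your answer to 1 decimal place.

Bond: W = 10·Wi·(1/√P80 − 1/√F80)
W = 10·10.1·(1/√265 − 1/√14905) = 10·10.1·(0.053239) = 5.3771 kWh/t
Apply correction: 5.3771 × 1.22 = 6.5601 kWh/t
Power = W × throughput = 6.5601 kWh/t × 843.6 t/h = 5534.1 kW

P = 5534.1 kW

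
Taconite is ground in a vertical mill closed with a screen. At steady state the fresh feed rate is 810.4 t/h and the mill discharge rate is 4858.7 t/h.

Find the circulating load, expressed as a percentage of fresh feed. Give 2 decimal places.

M = F + R at steady state, so:
R = M − F = 4858.7 − 810.4 = 4048.3 t/h
CL = 100·R/F = 100·4048.3/810.4 = 499.54 %

CL = 499.54 %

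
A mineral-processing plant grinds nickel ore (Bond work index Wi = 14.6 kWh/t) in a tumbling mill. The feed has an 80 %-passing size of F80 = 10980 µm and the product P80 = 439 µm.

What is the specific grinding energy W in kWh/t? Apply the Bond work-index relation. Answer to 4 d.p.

Bond: W = 10·Wi·(1/√P80 − 1/√F80)
1/√439 = 0.047727;  1/√10980 = 0.009543
W = 10·14.6·(0.047727 − 0.009543) = 5.5749 kWh/t

W = 5.5749 kWh/t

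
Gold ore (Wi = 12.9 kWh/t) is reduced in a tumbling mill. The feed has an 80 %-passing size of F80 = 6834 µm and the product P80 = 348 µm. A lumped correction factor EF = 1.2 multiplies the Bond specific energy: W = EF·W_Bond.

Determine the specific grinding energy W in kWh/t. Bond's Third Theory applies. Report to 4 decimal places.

W = 6.4256 kWh/t

W = 10·Wi·(P80^(-½) − F80^(-½))
1/√348 = 0.053606;  1/√6834 = 0.012097
W = 10·12.9·(0.053606 − 0.012097) = 5.3547 kWh/t
Corrected W = EF·W_Bond = 1.2·5.3547 = 6.4256 kWh/t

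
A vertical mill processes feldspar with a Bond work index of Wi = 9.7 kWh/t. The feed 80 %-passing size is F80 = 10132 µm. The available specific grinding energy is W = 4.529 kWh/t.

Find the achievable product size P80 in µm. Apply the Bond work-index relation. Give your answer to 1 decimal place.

W = 10·Wi·[P80^(−½) − F80^(−½)]
P80^-0.5 = F80^-0.5 + W/(10 Wi)
  = 4.5290/(10·9.7) + 1/√10132 = 0.046691 + 0.009935 = 0.056625
P80 = (1/0.056625)² = 17.6599² = 311.87 µm

P80 = 311.9 µm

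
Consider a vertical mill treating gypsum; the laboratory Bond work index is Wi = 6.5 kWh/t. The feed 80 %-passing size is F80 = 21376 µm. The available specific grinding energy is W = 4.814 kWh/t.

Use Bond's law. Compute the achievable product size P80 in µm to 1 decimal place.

P80 = 152.8 µm

Bond:  W = 10 Wi (1/√P − 1/√F)
⇒ 1/√P80 = W/(10·Wi) + 1/√F80
  = 4.8140/(10·6.5) + 1/√21376 = 0.074062 + 0.006840 = 0.080901
P80 = (1/0.080901)² = 12.3608² = 152.79 µm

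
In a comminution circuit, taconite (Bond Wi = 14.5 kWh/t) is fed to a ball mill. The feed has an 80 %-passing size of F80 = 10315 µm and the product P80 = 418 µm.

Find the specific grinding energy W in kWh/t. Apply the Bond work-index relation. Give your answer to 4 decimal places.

W = 5.6645 kWh/t

Bond: W = 10·Wi·(1/√P80 − 1/√F80)
1/√418 = 0.048912;  1/√10315 = 0.009846
W = 10·14.5·(0.048912 − 0.009846) = 5.6645 kWh/t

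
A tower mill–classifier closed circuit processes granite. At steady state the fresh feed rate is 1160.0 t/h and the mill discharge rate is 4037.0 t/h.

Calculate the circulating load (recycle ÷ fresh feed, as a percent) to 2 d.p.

CL = 248.02 %

Steady state: M = F + R.
R = M − F = 4037.0 − 1160.0 = 2877.0 t/h
CL = 100·R/F = 100·2877.0/1160.0 = 248.02 %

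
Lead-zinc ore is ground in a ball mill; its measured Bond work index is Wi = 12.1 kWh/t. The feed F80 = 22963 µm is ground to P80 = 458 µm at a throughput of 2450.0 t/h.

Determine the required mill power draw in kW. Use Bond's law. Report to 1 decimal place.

W_Bond = 10·Wi·(1/√P₈₀ − 1/√F₈₀)
W = 10·12.1·(1/√458 − 1/√22963) = 10·12.1·(0.040128) = 4.8555 kWh/t
Mill draw = 4.8555 × 2450.0 = 11895.9 kW

P = 11895.9 kW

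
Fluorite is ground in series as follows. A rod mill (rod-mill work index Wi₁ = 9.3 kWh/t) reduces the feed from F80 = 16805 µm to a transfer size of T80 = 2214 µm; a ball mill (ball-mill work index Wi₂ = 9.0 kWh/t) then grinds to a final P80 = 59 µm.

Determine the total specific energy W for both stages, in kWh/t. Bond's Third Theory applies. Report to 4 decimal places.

W = 11.0634 kWh/t

W = 10 Wi / √P80 − 10 Wi / √F80
Stage 1 (16805→2214 µm, Wi₁=9.3): W₁ = 10·9.3·(0.021253 − 0.007714) = 1.2591 kWh/t
Stage 2 (2214→59 µm, Wi₂=9.0): W₂ = 10·9.0·(0.130189 − 0.021253) = 9.8043 kWh/t
W = W₁ + W₂ = 1.2591 + 9.8043 = 11.0634 kWh/t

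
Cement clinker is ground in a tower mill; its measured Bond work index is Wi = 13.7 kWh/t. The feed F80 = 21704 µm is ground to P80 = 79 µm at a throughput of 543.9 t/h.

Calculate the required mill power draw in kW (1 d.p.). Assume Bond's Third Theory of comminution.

P = 7877.7 kW

W_Bond = 10·Wi·(1/√P₈₀ − 1/√F₈₀)
W = 10·13.7·(1/√79 − 1/√21704) = 10·13.7·(0.105721) = 14.4838 kWh/t
Power = W × throughput = 14.4838 kWh/t × 543.9 t/h = 7877.7 kW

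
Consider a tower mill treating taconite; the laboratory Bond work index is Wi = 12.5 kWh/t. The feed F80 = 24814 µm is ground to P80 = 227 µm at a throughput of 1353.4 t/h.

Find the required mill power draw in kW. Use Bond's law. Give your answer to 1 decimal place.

W = 10·Wi·[P80^(−½) − F80^(−½)]
W = 10·12.5·(1/√227 − 1/√24814) = 10·12.5·(0.060024) = 7.5030 kWh/t
Mill draw = 7.5030 × 1353.4 = 10154.6 kW

P = 10154.6 kW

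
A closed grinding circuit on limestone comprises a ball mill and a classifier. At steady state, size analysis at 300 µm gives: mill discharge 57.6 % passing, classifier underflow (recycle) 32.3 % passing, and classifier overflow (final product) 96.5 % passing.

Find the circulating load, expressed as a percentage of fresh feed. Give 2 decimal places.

CL = 153.75 %

Two-product formula at 300 µm:
(1+r)d = ru + o → r = (o−d)/(d−u)
r = (96.5 − 57.6)/(57.6 − 32.3) = 38.9/25.3 = 1.5375
CL = 100·r = 153.75 %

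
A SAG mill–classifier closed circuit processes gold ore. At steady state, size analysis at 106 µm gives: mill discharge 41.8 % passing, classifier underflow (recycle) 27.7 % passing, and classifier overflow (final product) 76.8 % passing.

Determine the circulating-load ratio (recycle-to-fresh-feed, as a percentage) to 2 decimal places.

CL = 248.23 %

Classifier node, passing 106 µm:
(1+r)d = ru + o → r = (o−d)/(d−u)
r = (76.8 − 41.8)/(41.8 − 27.7) = 35.0/14.1 = 2.4823
CL = 100·r = 248.23 %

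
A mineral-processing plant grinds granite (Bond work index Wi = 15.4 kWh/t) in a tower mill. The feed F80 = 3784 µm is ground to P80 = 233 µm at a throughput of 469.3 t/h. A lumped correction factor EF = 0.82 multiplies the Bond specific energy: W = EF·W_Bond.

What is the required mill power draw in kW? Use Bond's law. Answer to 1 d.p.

W = 10·Wi·(P80^(-½) − F80^(-½))
W = 10·15.4·(1/√233 − 1/√3784) = 10·15.4·(0.049256) = 7.5854 kWh/t
W_actual = 0.82 × 7.5854 = 6.2200 kWh/t
Power = W × throughput = 6.2200 kWh/t × 469.3 t/h = 2919.1 kW

P = 2919.1 kW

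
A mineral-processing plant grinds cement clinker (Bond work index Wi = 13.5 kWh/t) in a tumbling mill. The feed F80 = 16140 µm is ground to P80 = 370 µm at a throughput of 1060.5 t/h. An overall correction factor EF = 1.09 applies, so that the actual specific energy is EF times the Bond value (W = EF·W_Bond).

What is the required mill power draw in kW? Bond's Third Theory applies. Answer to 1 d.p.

P = 6884.4 kW

W = 10·Wi·[P80^(−½) − F80^(−½)]
W = 10·13.5·(1/√370 − 1/√16140) = 10·13.5·(0.044116) = 5.9557 kWh/t
W_actual = 1.09 × 5.9557 = 6.4917 kWh/t
Power = W × throughput = 6.4917 kWh/t × 1060.5 t/h = 6884.4 kW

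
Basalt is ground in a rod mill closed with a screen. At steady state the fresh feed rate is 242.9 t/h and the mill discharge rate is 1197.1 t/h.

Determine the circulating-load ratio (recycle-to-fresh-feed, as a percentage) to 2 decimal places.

Mill node: discharge = fresh + recycle.
R = M − F = 1197.1 − 242.9 = 954.2 t/h
CL = 100·R/F = 100·954.2/242.9 = 392.84 %

CL = 392.84 %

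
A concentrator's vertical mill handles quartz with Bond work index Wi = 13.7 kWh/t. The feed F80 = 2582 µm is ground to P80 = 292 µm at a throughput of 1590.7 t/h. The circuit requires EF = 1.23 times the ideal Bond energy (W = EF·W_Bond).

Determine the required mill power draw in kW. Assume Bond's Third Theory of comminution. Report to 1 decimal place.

W = 10·Wi·(P80^(-½) − F80^(-½))
W = 10·13.7·(1/√292 − 1/√2582) = 10·13.7·(0.038841) = 5.3212 kWh/t
Apply correction: 5.3212 × 1.23 = 6.5450 kWh/t
Power = W × throughput = 6.5450 kWh/t × 1590.7 t/h = 10411.2 kW

P = 10411.2 kW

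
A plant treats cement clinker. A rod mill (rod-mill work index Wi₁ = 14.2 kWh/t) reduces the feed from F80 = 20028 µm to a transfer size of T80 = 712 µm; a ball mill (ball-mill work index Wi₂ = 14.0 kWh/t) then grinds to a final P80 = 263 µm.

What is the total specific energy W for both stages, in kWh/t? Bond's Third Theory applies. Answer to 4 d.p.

Bond: W = 10·Wi·(1/√P80 − 1/√F80)
Stage 1 (20028→712 µm, Wi₁=14.2): W₁ = 10·14.2·(0.037477 − 0.007066) = 4.3183 kWh/t
Stage 2 (712→263 µm, Wi₂=14.0): W₂ = 10·14.0·(0.061663 − 0.037477) = 3.3860 kWh/t
W = W₁ + W₂ = 4.3183 + 3.3860 = 7.7043 kWh/t

W = 7.7043 kWh/t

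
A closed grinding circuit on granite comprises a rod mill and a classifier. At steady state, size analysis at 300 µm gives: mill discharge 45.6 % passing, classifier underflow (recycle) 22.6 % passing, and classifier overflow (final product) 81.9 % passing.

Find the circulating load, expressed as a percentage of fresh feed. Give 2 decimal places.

CL = 157.83 %

Two-product formula at 300 µm:
d + r·d = r·u + o → r(d−u) = o−d
r = (81.9 − 45.6)/(45.6 − 22.6) = 36.3/23.0 = 1.5783
CL = 100·r = 157.83 %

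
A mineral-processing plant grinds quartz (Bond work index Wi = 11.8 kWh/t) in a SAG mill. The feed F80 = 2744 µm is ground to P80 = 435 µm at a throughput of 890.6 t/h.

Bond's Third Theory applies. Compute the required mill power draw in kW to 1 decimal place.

P = 3032.5 kW

W = 10·Wi·(P80^(-½) − F80^(-½))
W = 10·11.8·(1/√435 − 1/√2744) = 10·11.8·(0.028856) = 3.4050 kWh/t
Power = W × throughput = 3.4050 kWh/t × 890.6 t/h = 3032.5 kW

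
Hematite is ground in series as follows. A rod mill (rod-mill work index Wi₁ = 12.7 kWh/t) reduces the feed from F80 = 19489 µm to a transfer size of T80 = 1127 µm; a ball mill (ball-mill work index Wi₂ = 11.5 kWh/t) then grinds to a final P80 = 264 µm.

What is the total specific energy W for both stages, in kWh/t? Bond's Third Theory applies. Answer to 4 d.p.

W = 6.5255 kWh/t

W = 10 Wi (P80^-0.5 − F80^-0.5)
Stage 1 (19489→1127 µm, Wi₁=12.7): W₁ = 10·12.7·(0.029788 − 0.007163) = 2.8733 kWh/t
Stage 2 (1127→264 µm, Wi₂=11.5): W₂ = 10·11.5·(0.061546 − 0.029788) = 3.6522 kWh/t
W = W₁ + W₂ = 2.8733 + 3.6522 = 6.5255 kWh/t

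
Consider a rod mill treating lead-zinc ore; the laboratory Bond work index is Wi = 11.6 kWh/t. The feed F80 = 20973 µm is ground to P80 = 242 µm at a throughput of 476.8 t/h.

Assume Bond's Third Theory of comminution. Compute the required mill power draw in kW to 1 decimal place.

W = 10·Wi·(P80^(-½) − F80^(-½))
W = 10·11.6·(1/√242 − 1/√20973) = 10·11.6·(0.057377) = 6.6558 kWh/t
P_mill = W·ṁ = 6.6558·476.8 = 3173.5 kW

P = 3173.5 kW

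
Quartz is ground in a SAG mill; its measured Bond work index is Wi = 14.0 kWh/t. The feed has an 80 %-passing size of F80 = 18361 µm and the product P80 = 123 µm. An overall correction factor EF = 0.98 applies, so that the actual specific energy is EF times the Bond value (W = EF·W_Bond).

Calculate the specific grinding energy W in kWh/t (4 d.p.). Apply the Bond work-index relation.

W = 11.3584 kWh/t

Bond:  W = 10 Wi (1/√P − 1/√F)
1/√123 = 0.090167;  1/√18361 = 0.007380
W = 10·14.0·(0.090167 − 0.007380) = 11.5902 kWh/t
Corrected W = EF·W_Bond = 0.98·11.5902 = 11.3584 kWh/t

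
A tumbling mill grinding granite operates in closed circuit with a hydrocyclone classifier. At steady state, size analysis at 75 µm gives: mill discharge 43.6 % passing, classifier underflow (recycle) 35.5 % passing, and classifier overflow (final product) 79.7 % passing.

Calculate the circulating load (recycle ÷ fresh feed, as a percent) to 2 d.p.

CL = 445.68 %

Mass balance on the −75 µm fraction:
r = (o − d)/(d − u)
r = (79.7 − 43.6)/(43.6 − 35.5) = 36.1/8.1 = 4.4568
CL = 100·r = 445.68 %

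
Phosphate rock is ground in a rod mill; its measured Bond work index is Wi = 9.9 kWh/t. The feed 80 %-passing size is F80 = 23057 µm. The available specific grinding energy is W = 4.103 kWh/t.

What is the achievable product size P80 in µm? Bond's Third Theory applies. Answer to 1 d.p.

P80 = 433.5 µm

W_Bond = 10·Wi·(1/√P₈₀ − 1/√F₈₀)
⇒ 1/√P80 = W/(10·Wi) + 1/√F80
  = 4.1030/(10·9.9) + 1/√23057 = 0.041444 + 0.006586 = 0.048030
P80 = (1/0.048030)² = 20.8203² = 433.48 µm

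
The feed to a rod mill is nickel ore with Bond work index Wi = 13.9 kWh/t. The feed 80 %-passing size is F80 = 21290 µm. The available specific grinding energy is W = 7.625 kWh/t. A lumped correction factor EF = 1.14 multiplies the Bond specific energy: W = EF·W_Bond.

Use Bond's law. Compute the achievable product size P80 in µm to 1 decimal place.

Bond: W = 10·Wi·(1/√P80 − 1/√F80)
W_Bond = W / EF = 7.625 / 1.14 = 6.6886 kWh/t
P80^-0.5 = F80^-0.5 + W_Bond/(10 Wi)
  = 6.6886/(10·13.9) + 1/√21290 = 0.048119 + 0.006853 = 0.054973
P80 = (1/0.054973)² = 18.1908² = 330.90 µm

P80 = 330.9 µm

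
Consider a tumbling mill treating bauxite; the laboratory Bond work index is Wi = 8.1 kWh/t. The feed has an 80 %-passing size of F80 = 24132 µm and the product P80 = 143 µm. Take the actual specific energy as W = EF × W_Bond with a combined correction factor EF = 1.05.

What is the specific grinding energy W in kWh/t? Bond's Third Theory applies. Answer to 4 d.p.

W = 6.5647 kWh/t

W = 10·Wi·(P80^(-½) − F80^(-½))
1/√143 = 0.083624;  1/√24132 = 0.006437
W = 10·8.1·(0.083624 − 0.006437) = 6.2521 kWh/t
Corrected W = EF·W_Bond = 1.05·6.2521 = 6.5647 kWh/t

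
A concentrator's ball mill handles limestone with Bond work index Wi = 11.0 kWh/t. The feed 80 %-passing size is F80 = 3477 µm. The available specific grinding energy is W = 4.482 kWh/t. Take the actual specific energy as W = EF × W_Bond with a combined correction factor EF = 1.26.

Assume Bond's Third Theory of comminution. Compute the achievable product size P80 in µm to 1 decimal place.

W = 10 Wi (P80^-0.5 − F80^-0.5)
W_Bond = W / EF = 4.482 / 1.26 = 3.5571 kWh/t
1/√P80 = 1/√F80 + W_Bond/(10·Wi)
  = 3.5571/(10·11.0) + 1/√3477 = 0.032338 + 0.016959 = 0.049297
P80 = (1/0.049297)² = 20.2854² = 411.50 µm

P80 = 411.5 µm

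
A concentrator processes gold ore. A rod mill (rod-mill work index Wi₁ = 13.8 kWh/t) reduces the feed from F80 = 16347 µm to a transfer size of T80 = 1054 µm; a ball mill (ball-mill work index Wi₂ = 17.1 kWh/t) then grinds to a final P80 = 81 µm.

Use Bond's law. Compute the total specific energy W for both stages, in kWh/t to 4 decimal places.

W = 16.9042 kWh/t

W = 10 Wi / √P80 − 10 Wi / √F80
Stage 1 (16347→1054 µm, Wi₁=13.8): W₁ = 10·13.8·(0.030802 − 0.007821) = 3.1713 kWh/t
Stage 2 (1054→81 µm, Wi₂=17.1): W₂ = 10·17.1·(0.111111 − 0.030802) = 13.7328 kWh/t
W = W₁ + W₂ = 3.1713 + 13.7328 = 16.9042 kWh/t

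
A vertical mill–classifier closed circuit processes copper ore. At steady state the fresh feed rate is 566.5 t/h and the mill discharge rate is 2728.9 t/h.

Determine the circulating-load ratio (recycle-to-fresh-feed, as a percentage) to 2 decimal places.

CL = 381.71 %

Mill node: discharge = fresh + recycle.
R = M − F = 2728.9 − 566.5 = 2162.4 t/h
CL = 100·R/F = 100·2162.4/566.5 = 381.71 %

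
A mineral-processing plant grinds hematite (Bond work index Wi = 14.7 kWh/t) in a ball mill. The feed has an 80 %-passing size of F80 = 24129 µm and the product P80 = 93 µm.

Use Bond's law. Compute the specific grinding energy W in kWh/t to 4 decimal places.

W = 10·Wi·(P80^(-½) − F80^(-½))
1/√93 = 0.103695;  1/√24129 = 0.006438
W = 10·14.7·(0.103695 − 0.006438) = 14.2968 kWh/t

W = 14.2968 kWh/t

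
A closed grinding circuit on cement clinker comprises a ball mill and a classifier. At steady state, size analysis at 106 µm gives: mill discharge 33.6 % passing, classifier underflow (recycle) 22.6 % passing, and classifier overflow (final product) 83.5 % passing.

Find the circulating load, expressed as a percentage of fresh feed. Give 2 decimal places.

Two-product formula at 106 µm:
r = (o − d)/(d − u)
r = (83.5 − 33.6)/(33.6 − 22.6) = 49.9/11.0 = 4.5364
CL = 100·r = 453.64 %

CL = 453.64 %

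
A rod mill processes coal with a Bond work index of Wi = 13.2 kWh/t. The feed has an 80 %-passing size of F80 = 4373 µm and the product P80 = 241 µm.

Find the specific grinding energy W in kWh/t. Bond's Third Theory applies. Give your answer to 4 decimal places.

W = 10 Wi / √P80 − 10 Wi / √F80
1/√241 = 0.064416;  1/√4373 = 0.015122
W = 10·13.2·(0.064416 − 0.015122) = 6.5068 kWh/t

W = 6.5068 kWh/t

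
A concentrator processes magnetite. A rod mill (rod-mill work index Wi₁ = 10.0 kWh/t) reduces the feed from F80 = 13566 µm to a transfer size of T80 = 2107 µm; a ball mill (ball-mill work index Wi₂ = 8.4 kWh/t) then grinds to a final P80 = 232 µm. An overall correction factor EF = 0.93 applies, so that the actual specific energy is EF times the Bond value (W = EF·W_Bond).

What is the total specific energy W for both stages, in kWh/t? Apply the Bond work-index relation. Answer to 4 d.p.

W_Bond = 10·Wi·(1/√P₈₀ − 1/√F₈₀)
Stage 1 (13566→2107 µm, Wi₁=10.0): W₁ = 10·10.0·(0.021786 − 0.008586) = 1.3200 kWh/t
Stage 2 (2107→232 µm, Wi₂=8.4): W₂ = 10·8.4·(0.065653 − 0.021786) = 3.6849 kWh/t
W = W₁ + W₂ = 1.3200 + 3.6849 = 5.0049 kWh/t
With EF = 0.93: W = 5.0049·0.93 = 4.6545 kWh/t

W = 4.6545 kWh/t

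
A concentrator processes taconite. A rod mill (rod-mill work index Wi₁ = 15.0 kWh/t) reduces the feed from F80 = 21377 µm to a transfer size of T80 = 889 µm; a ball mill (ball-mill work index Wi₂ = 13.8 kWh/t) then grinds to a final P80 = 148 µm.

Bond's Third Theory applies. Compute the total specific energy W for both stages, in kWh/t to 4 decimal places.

W = 10.7201 kWh/t

W_Bond = 10·Wi·(1/√P₈₀ − 1/√F₈₀)
Stage 1 (21377→889 µm, Wi₁=15.0): W₁ = 10·15.0·(0.033539 − 0.006840) = 4.0049 kWh/t
Stage 2 (889→148 µm, Wi₂=13.8): W₂ = 10·13.8·(0.082199 − 0.033539) = 6.7152 kWh/t
W = W₁ + W₂ = 4.0049 + 6.7152 = 10.7201 kWh/t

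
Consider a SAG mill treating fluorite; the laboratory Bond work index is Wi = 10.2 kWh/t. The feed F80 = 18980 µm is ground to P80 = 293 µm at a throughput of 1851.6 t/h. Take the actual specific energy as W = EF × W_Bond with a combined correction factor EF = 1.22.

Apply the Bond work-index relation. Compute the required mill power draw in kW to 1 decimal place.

W_Bond = 10·Wi·(1/√P₈₀ − 1/√F₈₀)
W = 10·10.2·(1/√293 − 1/√18980) = 10·10.2·(0.051162) = 5.2185 kWh/t
Apply correction: 5.2185 × 1.22 = 6.3666 kWh/t
P_mill = W·ṁ = 6.3666·1851.6 = 11788.4 kW

P = 11788.4 kW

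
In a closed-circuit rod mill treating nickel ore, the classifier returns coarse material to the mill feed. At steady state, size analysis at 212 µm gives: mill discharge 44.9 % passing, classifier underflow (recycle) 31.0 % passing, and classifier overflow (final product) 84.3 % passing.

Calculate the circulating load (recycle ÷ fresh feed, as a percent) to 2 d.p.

Let r = R/F. Size balance at 212 µm:
Fd + Rd = Ru + Fo ⇒ R/F = (o−d)/(d−u)
r = (84.3 − 44.9)/(44.9 − 31.0) = 39.4/13.9 = 2.8345
CL = 100·r = 283.45 %

CL = 283.45 %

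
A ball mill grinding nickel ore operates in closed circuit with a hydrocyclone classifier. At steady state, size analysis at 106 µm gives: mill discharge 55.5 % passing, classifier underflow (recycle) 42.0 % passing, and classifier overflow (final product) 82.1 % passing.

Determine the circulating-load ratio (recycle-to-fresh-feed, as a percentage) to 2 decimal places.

Balance %-passing 106 µm (r = R/F):
(1+r)·d = r·u + o ⇒ r = (o−d)/(d−u)
r = (82.1 − 55.5)/(55.5 − 42.0) = 26.6/13.5 = 1.9704
CL = 100·r = 197.04 %

CL = 197.04 %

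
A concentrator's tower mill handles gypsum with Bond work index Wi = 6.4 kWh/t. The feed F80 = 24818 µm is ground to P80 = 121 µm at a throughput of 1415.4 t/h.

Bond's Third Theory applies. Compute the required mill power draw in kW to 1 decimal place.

Bond:  W = 10 Wi (1/√P − 1/√F)
W = 10·6.4·(1/√121 − 1/√24818) = 10·6.4·(0.084561) = 5.4119 kWh/t
Power = W × throughput = 5.4119 kWh/t × 1415.4 t/h = 7660.0 kW

P = 7660.0 kW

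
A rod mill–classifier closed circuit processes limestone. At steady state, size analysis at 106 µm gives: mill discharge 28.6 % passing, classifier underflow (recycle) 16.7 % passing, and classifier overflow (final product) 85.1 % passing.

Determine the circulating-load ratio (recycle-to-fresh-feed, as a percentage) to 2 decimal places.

Classifier node, passing 106 µm:
r = (o − d)/(d − u)
r = (85.1 − 28.6)/(28.6 − 16.7) = 56.5/11.9 = 4.7479
CL = 100·r = 474.79 %

CL = 474.79 %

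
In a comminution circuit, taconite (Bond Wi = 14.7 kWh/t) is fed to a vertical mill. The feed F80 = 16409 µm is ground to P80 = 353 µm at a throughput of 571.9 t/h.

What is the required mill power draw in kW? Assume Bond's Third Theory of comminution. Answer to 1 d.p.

W = 10 Wi (P80^-0.5 − F80^-0.5)
W = 10·14.7·(1/√353 − 1/√16409) = 10·14.7·(0.045418) = 6.6765 kWh/t
Power = W × throughput = 6.6765 kWh/t × 571.9 t/h = 3818.3 kW

P = 3818.3 kW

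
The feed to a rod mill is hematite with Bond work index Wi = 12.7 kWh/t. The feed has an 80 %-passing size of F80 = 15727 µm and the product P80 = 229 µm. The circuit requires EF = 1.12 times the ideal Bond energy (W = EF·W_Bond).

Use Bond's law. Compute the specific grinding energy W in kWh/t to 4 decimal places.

W = 10·Wi·[P80^(−½) − F80^(−½)]
1/√229 = 0.066082;  1/√15727 = 0.007974
W = 10·12.7·(0.066082 − 0.007974) = 7.3797 kWh/t
Corrected W = EF·W_Bond = 1.12·7.3797 = 8.2653 kWh/t

W = 8.2653 kWh/t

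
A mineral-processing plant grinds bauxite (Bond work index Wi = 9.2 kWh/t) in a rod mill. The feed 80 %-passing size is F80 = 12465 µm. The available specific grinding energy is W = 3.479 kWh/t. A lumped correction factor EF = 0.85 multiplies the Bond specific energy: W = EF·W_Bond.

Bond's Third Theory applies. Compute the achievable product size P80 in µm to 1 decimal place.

P80 = 350.1 µm

W = 10 Wi (P80^-0.5 − F80^-0.5)
W_Bond = W / EF = 3.479 / 0.85 = 4.0929 kWh/t
⇒ 1/√P80 = W_Bond/(10 Wi) + 1/√F80
  = 4.0929/(10·9.2) + 1/√12465 = 0.044488 + 0.008957 = 0.053445
P80 = (1/0.053445)² = 18.7107² = 350.09 µm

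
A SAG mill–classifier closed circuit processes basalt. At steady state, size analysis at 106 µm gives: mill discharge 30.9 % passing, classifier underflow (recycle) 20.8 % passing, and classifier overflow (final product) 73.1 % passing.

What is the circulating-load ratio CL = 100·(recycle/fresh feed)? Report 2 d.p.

CL = 417.82 %

Let r = R/F. Size balance at 106 µm:
(1+r)d = ru + o → r = (o−d)/(d−u)
r = (73.1 − 30.9)/(30.9 − 20.8) = 42.2/10.1 = 4.1782
CL = 100·r = 417.82 %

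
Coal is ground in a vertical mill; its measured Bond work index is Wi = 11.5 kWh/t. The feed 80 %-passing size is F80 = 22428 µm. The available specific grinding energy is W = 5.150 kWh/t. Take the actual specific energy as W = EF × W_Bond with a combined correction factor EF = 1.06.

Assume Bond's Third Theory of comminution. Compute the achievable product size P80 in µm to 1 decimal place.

P80 = 417.8 µm

Bond:  W = 10 Wi (1/√P − 1/√F)
W_Bond = W / EF = 5.150 / 1.06 = 4.8585 kWh/t
P80^(−½) = W_Bond/(10 Wi) + F80^(−½)
  = 4.8585/(10·11.5) + 1/√22428 = 0.042248 + 0.006677 = 0.048925
P80 = (1/0.048925)² = 20.4394² = 417.77 µm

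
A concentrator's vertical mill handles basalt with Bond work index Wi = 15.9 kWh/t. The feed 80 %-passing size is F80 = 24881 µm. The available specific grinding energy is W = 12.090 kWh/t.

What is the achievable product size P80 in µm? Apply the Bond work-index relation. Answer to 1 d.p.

P80 = 147.4 µm

W = 10 Wi (P80^-0.5 − F80^-0.5)
1/√P80 = 1/√F80 + W/(10·Wi)
  = 12.0900/(10·15.9) + 1/√24881 = 0.076038 + 0.006340 = 0.082377
P80 = (1/0.082377)² = 12.1393² = 147.36 µm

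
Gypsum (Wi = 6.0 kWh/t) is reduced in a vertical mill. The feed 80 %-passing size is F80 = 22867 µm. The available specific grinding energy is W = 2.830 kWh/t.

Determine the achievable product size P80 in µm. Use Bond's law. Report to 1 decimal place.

W_Bond = 10·Wi·(1/√P₈₀ − 1/√F₈₀)
⇒ 1/√P80 = W/(10·Wi) + 1/√F80
  = 2.8300/(10·6.0) + 1/√22867 = 0.047167 + 0.006613 = 0.053780
P80 = (1/0.053780)² = 18.5944² = 345.75 µm

P80 = 345.8 µm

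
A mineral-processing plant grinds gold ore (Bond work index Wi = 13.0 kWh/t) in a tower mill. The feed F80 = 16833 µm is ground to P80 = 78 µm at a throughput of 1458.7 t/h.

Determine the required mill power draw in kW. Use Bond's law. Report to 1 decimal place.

W = 10 Wi / √P80 − 10 Wi / √F80
W = 10·13.0·(1/√78 − 1/√16833) = 10·13.0·(0.105520) = 13.7176 kWh/t
Mill draw = 13.7176 × 1458.7 = 20009.9 kW

P = 20009.9 kW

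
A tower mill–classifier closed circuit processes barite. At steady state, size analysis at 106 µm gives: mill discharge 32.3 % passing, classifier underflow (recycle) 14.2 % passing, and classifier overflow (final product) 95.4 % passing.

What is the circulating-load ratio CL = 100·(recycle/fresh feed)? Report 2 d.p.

CL = 348.62 %

Let r = R/F. Size balance at 106 µm:
r = (o − d)/(d − u)
r = (95.4 − 32.3)/(32.3 − 14.2) = 63.1/18.1 = 3.4862
CL = 100·r = 348.62 %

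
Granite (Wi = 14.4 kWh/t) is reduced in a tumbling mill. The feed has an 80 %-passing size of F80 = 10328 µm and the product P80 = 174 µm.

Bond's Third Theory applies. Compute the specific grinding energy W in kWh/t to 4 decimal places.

W = 9.4997 kWh/t

Bond:  W = 10 Wi (1/√P − 1/√F)
1/√174 = 0.075810;  1/√10328 = 0.009840
W = 10·14.4·(0.075810 − 0.009840) = 9.4997 kWh/t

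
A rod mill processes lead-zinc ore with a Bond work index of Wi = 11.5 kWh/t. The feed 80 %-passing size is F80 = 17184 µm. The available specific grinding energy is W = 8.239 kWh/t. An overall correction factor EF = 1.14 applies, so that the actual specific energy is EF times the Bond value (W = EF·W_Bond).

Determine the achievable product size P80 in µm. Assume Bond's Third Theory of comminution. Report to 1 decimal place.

P80 = 201.3 µm

W = 10·Wi·(P80^(-½) − F80^(-½))
W_Bond = W / EF = 8.239 / 1.14 = 7.2272 kWh/t
P80^-0.5 = F80^-0.5 + W_Bond/(10 Wi)
  = 7.2272/(10·11.5) + 1/√17184 = 0.062845 + 0.007628 = 0.070474
P80 = (1/0.070474)² = 14.1897² = 201.35 µm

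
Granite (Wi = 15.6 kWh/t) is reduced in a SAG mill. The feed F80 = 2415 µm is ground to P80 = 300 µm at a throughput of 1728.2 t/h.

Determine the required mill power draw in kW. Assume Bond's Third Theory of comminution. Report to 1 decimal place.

P = 10079.3 kW

W = 10 Wi / √P80 − 10 Wi / √F80
W = 10·15.6·(1/√300 − 1/√2415) = 10·15.6·(0.037386) = 5.8322 kWh/t
Power = W × throughput = 5.8322 kWh/t × 1728.2 t/h = 10079.3 kW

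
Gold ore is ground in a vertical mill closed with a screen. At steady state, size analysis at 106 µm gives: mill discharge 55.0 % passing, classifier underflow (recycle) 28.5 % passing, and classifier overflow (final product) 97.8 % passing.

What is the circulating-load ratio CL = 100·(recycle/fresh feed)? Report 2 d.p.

Mass balance on the −106 µm fraction:
Fd + Rd = Ru + Fo ⇒ R/F = (o−d)/(d−u)
r = (97.8 − 55.0)/(55.0 − 28.5) = 42.8/26.5 = 1.6151
CL = 100·r = 161.51 %

CL = 161.51 %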